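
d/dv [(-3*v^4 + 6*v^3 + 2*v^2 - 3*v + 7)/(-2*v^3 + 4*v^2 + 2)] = (3*v^6 - 12*v^5 + 14*v^4 - 18*v^3 + 45*v^2 - 24*v - 3)/(2*(v^6 - 4*v^5 + 4*v^4 - 2*v^3 + 4*v^2 + 1))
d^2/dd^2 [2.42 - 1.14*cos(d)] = 1.14*cos(d)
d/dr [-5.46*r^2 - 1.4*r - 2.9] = -10.92*r - 1.4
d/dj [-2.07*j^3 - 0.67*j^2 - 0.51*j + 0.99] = -6.21*j^2 - 1.34*j - 0.51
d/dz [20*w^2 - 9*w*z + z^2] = -9*w + 2*z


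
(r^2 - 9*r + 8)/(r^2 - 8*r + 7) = (r - 8)/(r - 7)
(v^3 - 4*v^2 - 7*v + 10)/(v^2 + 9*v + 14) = (v^2 - 6*v + 5)/(v + 7)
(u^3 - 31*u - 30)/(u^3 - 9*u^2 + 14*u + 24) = (u + 5)/(u - 4)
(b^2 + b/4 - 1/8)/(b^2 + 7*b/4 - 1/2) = (b + 1/2)/(b + 2)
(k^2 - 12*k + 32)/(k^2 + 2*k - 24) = (k - 8)/(k + 6)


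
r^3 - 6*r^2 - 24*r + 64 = (r - 8)*(r - 2)*(r + 4)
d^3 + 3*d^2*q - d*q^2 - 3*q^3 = (d - q)*(d + q)*(d + 3*q)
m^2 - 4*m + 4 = (m - 2)^2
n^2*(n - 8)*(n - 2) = n^4 - 10*n^3 + 16*n^2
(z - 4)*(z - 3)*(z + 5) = z^3 - 2*z^2 - 23*z + 60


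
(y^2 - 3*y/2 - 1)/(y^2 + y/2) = (y - 2)/y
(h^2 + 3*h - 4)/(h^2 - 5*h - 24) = (-h^2 - 3*h + 4)/(-h^2 + 5*h + 24)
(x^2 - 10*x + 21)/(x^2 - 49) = (x - 3)/(x + 7)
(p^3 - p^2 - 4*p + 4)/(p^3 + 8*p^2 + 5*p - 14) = (p - 2)/(p + 7)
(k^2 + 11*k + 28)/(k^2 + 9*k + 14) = (k + 4)/(k + 2)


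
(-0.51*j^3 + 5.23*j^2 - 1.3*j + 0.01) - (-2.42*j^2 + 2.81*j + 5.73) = -0.51*j^3 + 7.65*j^2 - 4.11*j - 5.72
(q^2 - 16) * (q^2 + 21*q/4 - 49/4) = q^4 + 21*q^3/4 - 113*q^2/4 - 84*q + 196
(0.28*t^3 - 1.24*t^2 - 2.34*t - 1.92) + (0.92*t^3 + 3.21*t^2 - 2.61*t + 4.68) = 1.2*t^3 + 1.97*t^2 - 4.95*t + 2.76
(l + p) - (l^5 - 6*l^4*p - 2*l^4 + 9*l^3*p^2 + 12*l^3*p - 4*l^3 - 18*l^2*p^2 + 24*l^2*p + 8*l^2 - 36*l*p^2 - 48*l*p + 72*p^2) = -l^5 + 6*l^4*p + 2*l^4 - 9*l^3*p^2 - 12*l^3*p + 4*l^3 + 18*l^2*p^2 - 24*l^2*p - 8*l^2 + 36*l*p^2 + 48*l*p + l - 72*p^2 + p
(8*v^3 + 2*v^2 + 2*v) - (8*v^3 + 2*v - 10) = 2*v^2 + 10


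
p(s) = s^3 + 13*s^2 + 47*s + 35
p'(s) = 3*s^2 + 26*s + 47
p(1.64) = 151.46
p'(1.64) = 97.71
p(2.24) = 216.75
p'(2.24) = 120.29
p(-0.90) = 2.50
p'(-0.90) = 26.03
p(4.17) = 529.56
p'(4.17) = 207.59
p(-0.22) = 25.28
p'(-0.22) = 41.43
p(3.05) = 327.66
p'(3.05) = 154.21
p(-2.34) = -16.61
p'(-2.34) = 2.59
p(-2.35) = -16.64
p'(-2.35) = 2.47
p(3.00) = 320.00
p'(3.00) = 152.00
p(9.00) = 2240.00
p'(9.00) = 524.00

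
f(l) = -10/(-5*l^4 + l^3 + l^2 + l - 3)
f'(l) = -10*(20*l^3 - 3*l^2 - 2*l - 1)/(-5*l^4 + l^3 + l^2 + l - 3)^2 = 10*(-20*l^3 + 3*l^2 + 2*l + 1)/(-5*l^4 + l^3 + l^2 + l - 3)^2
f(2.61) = 0.05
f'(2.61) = -0.08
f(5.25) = 0.00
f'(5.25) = -0.00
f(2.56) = 0.05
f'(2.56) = -0.08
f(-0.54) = 2.61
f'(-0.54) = 2.69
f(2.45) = 0.06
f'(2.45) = -0.11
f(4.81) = 0.00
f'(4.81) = -0.00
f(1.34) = 0.74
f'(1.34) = -2.12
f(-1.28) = 0.55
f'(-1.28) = 1.37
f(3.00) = 0.03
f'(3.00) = -0.04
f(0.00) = 3.33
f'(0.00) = 1.11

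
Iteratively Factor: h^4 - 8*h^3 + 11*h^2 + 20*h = (h - 5)*(h^3 - 3*h^2 - 4*h) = (h - 5)*(h - 4)*(h^2 + h) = (h - 5)*(h - 4)*(h + 1)*(h)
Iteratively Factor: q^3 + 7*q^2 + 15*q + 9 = (q + 3)*(q^2 + 4*q + 3) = (q + 1)*(q + 3)*(q + 3)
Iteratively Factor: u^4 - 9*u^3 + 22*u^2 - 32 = (u - 4)*(u^3 - 5*u^2 + 2*u + 8) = (u - 4)*(u - 2)*(u^2 - 3*u - 4) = (u - 4)*(u - 2)*(u + 1)*(u - 4)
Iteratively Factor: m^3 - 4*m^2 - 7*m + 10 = (m - 1)*(m^2 - 3*m - 10) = (m - 1)*(m + 2)*(m - 5)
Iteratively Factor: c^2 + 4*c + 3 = (c + 3)*(c + 1)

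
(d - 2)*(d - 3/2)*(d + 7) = d^3 + 7*d^2/2 - 43*d/2 + 21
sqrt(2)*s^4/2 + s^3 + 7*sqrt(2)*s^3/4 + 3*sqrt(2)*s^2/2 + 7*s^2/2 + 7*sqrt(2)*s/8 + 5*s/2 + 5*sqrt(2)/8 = (s + 1)*(s + 5/2)*(s + sqrt(2)/2)*(sqrt(2)*s/2 + 1/2)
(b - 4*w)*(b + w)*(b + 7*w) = b^3 + 4*b^2*w - 25*b*w^2 - 28*w^3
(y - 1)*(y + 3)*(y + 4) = y^3 + 6*y^2 + 5*y - 12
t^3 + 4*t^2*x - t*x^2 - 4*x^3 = (t - x)*(t + x)*(t + 4*x)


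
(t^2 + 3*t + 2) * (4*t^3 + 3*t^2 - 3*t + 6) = 4*t^5 + 15*t^4 + 14*t^3 + 3*t^2 + 12*t + 12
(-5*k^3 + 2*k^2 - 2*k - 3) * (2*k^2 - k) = -10*k^5 + 9*k^4 - 6*k^3 - 4*k^2 + 3*k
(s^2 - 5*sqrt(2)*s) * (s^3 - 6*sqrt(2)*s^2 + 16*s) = s^5 - 11*sqrt(2)*s^4 + 76*s^3 - 80*sqrt(2)*s^2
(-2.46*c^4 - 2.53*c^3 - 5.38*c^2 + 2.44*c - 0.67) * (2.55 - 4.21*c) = 10.3566*c^5 + 4.3783*c^4 + 16.1983*c^3 - 23.9914*c^2 + 9.0427*c - 1.7085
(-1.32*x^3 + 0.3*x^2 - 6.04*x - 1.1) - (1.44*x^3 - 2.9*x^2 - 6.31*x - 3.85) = -2.76*x^3 + 3.2*x^2 + 0.27*x + 2.75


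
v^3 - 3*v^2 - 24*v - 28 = (v - 7)*(v + 2)^2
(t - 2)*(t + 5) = t^2 + 3*t - 10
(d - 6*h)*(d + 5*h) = d^2 - d*h - 30*h^2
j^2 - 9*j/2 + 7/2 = (j - 7/2)*(j - 1)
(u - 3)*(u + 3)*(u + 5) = u^3 + 5*u^2 - 9*u - 45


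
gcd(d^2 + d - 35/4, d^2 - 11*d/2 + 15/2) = d - 5/2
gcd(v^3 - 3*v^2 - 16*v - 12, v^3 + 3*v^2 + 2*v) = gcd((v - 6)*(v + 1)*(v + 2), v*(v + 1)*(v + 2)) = v^2 + 3*v + 2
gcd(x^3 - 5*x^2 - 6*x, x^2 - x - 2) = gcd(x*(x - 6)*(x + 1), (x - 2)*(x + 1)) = x + 1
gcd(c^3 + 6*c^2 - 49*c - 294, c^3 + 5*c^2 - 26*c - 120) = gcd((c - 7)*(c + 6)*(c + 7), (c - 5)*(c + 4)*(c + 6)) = c + 6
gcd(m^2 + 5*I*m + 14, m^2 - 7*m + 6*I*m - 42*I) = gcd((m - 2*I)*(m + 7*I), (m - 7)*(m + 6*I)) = 1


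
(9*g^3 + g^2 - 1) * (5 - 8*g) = -72*g^4 + 37*g^3 + 5*g^2 + 8*g - 5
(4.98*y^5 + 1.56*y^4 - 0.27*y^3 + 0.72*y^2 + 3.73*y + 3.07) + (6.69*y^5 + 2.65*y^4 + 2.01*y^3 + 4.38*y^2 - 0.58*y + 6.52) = 11.67*y^5 + 4.21*y^4 + 1.74*y^3 + 5.1*y^2 + 3.15*y + 9.59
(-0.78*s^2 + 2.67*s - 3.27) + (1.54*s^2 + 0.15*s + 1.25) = 0.76*s^2 + 2.82*s - 2.02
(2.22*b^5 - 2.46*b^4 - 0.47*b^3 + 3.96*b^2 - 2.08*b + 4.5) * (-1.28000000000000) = -2.8416*b^5 + 3.1488*b^4 + 0.6016*b^3 - 5.0688*b^2 + 2.6624*b - 5.76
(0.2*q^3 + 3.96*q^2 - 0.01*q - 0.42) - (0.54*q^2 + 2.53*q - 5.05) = 0.2*q^3 + 3.42*q^2 - 2.54*q + 4.63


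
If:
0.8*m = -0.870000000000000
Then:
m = -1.09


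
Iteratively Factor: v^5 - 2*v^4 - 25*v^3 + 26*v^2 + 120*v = (v + 2)*(v^4 - 4*v^3 - 17*v^2 + 60*v) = (v + 2)*(v + 4)*(v^3 - 8*v^2 + 15*v) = v*(v + 2)*(v + 4)*(v^2 - 8*v + 15) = v*(v - 5)*(v + 2)*(v + 4)*(v - 3)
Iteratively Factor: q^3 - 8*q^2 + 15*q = (q)*(q^2 - 8*q + 15) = q*(q - 5)*(q - 3)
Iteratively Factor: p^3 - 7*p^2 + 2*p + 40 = (p - 5)*(p^2 - 2*p - 8) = (p - 5)*(p - 4)*(p + 2)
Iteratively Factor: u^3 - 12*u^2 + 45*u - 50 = (u - 5)*(u^2 - 7*u + 10) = (u - 5)^2*(u - 2)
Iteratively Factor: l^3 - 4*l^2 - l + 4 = (l - 4)*(l^2 - 1) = (l - 4)*(l - 1)*(l + 1)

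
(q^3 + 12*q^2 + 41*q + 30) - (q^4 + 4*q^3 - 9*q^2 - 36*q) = -q^4 - 3*q^3 + 21*q^2 + 77*q + 30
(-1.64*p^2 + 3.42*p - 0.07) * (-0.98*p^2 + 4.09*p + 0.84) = 1.6072*p^4 - 10.0592*p^3 + 12.6788*p^2 + 2.5865*p - 0.0588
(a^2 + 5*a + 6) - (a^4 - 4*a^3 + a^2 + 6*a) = -a^4 + 4*a^3 - a + 6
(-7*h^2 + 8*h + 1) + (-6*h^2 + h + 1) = -13*h^2 + 9*h + 2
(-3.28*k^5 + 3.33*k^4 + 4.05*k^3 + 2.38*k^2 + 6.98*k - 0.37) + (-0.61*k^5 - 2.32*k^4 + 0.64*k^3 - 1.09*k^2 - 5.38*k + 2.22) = -3.89*k^5 + 1.01*k^4 + 4.69*k^3 + 1.29*k^2 + 1.6*k + 1.85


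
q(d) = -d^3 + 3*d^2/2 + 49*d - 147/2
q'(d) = -3*d^2 + 3*d + 49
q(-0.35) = -90.42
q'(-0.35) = 47.58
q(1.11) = -18.63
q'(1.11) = 48.63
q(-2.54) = -171.90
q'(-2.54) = 22.03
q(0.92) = -27.93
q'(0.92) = 49.22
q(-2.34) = -167.13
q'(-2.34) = 25.55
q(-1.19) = -128.00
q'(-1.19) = 41.18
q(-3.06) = -180.74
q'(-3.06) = 11.73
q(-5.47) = -132.98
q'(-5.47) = -57.17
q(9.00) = -240.00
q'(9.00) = -167.00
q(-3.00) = -180.00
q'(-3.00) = 13.00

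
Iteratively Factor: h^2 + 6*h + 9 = (h + 3)*(h + 3)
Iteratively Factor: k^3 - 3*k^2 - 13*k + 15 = (k + 3)*(k^2 - 6*k + 5) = (k - 5)*(k + 3)*(k - 1)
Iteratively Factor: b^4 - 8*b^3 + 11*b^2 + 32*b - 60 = (b - 2)*(b^3 - 6*b^2 - b + 30) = (b - 5)*(b - 2)*(b^2 - b - 6) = (b - 5)*(b - 2)*(b + 2)*(b - 3)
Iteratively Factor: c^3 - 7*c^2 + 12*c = (c - 3)*(c^2 - 4*c) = (c - 4)*(c - 3)*(c)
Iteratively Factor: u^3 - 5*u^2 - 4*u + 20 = (u - 5)*(u^2 - 4) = (u - 5)*(u + 2)*(u - 2)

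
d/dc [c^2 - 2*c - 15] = 2*c - 2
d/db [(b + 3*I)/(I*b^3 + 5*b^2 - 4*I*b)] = 2*(I*b^3 - 2*b^2 + 15*I*b + 6)/(b^2*(b^4 - 10*I*b^3 - 33*b^2 + 40*I*b + 16))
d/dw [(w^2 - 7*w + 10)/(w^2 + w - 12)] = 2*(4*w^2 - 22*w + 37)/(w^4 + 2*w^3 - 23*w^2 - 24*w + 144)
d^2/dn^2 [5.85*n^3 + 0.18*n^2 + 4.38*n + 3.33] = 35.1*n + 0.36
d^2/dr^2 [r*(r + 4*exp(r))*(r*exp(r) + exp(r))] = (r^3 + 16*r^2*exp(r) + 7*r^2 + 48*r*exp(r) + 10*r + 24*exp(r) + 2)*exp(r)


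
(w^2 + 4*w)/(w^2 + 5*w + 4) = w/(w + 1)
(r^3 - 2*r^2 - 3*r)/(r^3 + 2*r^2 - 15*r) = (r + 1)/(r + 5)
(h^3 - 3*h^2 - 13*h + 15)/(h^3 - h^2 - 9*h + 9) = (h - 5)/(h - 3)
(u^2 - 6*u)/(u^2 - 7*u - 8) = u*(6 - u)/(-u^2 + 7*u + 8)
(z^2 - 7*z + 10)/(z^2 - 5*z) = (z - 2)/z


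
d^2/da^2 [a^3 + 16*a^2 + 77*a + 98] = 6*a + 32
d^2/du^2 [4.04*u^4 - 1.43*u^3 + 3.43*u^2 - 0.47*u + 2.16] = 48.48*u^2 - 8.58*u + 6.86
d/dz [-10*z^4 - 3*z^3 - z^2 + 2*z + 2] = -40*z^3 - 9*z^2 - 2*z + 2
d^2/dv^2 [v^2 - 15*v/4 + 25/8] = 2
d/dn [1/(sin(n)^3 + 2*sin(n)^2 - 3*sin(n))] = (-4/tan(n) + 3*cos(n)^3/sin(n)^2)/((sin(n) - 1)^2*(sin(n) + 3)^2)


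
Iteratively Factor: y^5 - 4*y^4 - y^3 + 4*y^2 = (y - 1)*(y^4 - 3*y^3 - 4*y^2) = (y - 4)*(y - 1)*(y^3 + y^2) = (y - 4)*(y - 1)*(y + 1)*(y^2) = y*(y - 4)*(y - 1)*(y + 1)*(y)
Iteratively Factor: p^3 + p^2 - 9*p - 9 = (p - 3)*(p^2 + 4*p + 3) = (p - 3)*(p + 1)*(p + 3)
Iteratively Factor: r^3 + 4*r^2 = (r)*(r^2 + 4*r) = r*(r + 4)*(r)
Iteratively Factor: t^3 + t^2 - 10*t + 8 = (t + 4)*(t^2 - 3*t + 2) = (t - 2)*(t + 4)*(t - 1)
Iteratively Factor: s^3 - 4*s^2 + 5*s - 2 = (s - 2)*(s^2 - 2*s + 1) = (s - 2)*(s - 1)*(s - 1)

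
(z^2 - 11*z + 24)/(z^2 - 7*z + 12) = (z - 8)/(z - 4)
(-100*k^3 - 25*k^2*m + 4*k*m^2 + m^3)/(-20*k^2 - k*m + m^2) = 5*k + m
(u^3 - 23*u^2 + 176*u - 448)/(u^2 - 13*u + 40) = (u^2 - 15*u + 56)/(u - 5)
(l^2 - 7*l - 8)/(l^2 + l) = (l - 8)/l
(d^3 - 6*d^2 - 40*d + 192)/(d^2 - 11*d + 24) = (d^2 + 2*d - 24)/(d - 3)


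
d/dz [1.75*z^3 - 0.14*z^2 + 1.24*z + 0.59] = 5.25*z^2 - 0.28*z + 1.24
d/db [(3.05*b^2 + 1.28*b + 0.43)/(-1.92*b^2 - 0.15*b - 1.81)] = (2.0001*b^2 - 9.3898*b - 2.2523)/(3.6864*b^4 + 0.576*b^3 + 6.9729*b^2 + 0.543*b + 3.2761)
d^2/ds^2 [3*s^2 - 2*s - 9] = 6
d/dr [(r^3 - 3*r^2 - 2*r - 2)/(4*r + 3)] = (8*r^3 - 3*r^2 - 18*r + 2)/(16*r^2 + 24*r + 9)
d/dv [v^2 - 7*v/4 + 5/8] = 2*v - 7/4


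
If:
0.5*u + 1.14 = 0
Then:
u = -2.28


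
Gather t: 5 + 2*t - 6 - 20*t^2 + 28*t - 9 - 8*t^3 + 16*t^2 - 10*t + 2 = -8*t^3 - 4*t^2 + 20*t - 8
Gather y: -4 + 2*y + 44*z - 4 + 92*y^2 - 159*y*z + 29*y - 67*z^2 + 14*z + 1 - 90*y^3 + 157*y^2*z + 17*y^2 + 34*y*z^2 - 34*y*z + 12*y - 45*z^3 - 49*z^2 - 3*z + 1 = -90*y^3 + y^2*(157*z + 109) + y*(34*z^2 - 193*z + 43) - 45*z^3 - 116*z^2 + 55*z - 6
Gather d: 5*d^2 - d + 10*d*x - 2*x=5*d^2 + d*(10*x - 1) - 2*x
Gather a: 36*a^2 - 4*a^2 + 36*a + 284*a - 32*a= 32*a^2 + 288*a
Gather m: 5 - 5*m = 5 - 5*m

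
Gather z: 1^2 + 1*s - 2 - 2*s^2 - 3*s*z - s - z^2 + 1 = -2*s^2 - 3*s*z - z^2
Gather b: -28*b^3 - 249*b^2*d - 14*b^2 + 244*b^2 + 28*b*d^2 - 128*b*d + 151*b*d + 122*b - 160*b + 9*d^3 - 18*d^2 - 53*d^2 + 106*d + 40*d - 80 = -28*b^3 + b^2*(230 - 249*d) + b*(28*d^2 + 23*d - 38) + 9*d^3 - 71*d^2 + 146*d - 80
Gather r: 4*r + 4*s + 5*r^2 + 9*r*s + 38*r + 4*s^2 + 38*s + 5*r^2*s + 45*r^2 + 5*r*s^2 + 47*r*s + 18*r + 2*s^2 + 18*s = r^2*(5*s + 50) + r*(5*s^2 + 56*s + 60) + 6*s^2 + 60*s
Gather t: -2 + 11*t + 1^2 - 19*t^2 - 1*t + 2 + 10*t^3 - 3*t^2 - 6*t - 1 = 10*t^3 - 22*t^2 + 4*t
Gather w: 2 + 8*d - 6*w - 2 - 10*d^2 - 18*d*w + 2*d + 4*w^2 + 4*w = -10*d^2 + 10*d + 4*w^2 + w*(-18*d - 2)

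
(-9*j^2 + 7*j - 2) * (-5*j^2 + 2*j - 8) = 45*j^4 - 53*j^3 + 96*j^2 - 60*j + 16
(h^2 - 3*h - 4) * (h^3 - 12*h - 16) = h^5 - 3*h^4 - 16*h^3 + 20*h^2 + 96*h + 64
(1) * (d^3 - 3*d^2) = d^3 - 3*d^2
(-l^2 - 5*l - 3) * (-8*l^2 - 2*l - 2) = 8*l^4 + 42*l^3 + 36*l^2 + 16*l + 6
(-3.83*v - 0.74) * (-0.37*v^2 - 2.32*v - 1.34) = 1.4171*v^3 + 9.1594*v^2 + 6.849*v + 0.9916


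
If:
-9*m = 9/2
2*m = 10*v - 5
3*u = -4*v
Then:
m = -1/2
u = -8/15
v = 2/5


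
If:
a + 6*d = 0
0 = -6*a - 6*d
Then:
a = 0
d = 0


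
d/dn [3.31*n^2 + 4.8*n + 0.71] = 6.62*n + 4.8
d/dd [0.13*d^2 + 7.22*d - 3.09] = 0.26*d + 7.22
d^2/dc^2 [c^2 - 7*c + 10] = 2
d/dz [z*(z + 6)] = 2*z + 6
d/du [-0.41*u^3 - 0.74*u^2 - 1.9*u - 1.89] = -1.23*u^2 - 1.48*u - 1.9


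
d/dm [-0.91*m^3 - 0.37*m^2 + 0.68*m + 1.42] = -2.73*m^2 - 0.74*m + 0.68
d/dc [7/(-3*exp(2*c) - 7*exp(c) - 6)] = (42*exp(c) + 49)*exp(c)/(3*exp(2*c) + 7*exp(c) + 6)^2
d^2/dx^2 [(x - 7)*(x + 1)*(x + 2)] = 6*x - 8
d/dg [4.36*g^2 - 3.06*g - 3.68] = 8.72*g - 3.06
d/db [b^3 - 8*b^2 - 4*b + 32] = 3*b^2 - 16*b - 4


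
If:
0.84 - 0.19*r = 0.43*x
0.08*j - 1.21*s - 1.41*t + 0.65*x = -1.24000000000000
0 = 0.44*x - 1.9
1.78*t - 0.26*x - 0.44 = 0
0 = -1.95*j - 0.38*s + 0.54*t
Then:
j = -0.21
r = -5.35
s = 2.31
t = 0.88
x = 4.32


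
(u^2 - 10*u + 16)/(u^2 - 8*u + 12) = (u - 8)/(u - 6)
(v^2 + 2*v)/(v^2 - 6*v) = (v + 2)/(v - 6)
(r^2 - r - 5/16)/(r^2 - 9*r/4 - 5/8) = (4*r - 5)/(2*(2*r - 5))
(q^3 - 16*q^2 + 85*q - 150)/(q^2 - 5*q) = q - 11 + 30/q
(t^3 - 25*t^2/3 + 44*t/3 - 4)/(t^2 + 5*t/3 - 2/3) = (t^2 - 8*t + 12)/(t + 2)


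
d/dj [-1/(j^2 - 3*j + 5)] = (2*j - 3)/(j^2 - 3*j + 5)^2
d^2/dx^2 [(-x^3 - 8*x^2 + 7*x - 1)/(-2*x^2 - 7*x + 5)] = 2*(-81*x^3 + 147*x^2 - 93*x + 14)/(8*x^6 + 84*x^5 + 234*x^4 - 77*x^3 - 585*x^2 + 525*x - 125)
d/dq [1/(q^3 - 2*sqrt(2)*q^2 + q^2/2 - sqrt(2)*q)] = 4*(-3*q^2 - q + 4*sqrt(2)*q + sqrt(2))/(q^2*(2*q^2 - 4*sqrt(2)*q + q - 2*sqrt(2))^2)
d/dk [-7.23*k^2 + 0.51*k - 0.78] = 0.51 - 14.46*k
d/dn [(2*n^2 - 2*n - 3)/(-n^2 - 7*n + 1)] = (-16*n^2 - 2*n - 23)/(n^4 + 14*n^3 + 47*n^2 - 14*n + 1)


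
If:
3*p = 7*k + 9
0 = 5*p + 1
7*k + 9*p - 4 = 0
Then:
No Solution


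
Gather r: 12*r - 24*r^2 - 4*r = -24*r^2 + 8*r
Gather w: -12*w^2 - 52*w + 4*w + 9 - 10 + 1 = -12*w^2 - 48*w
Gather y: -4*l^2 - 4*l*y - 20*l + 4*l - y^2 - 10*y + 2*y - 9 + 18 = -4*l^2 - 16*l - y^2 + y*(-4*l - 8) + 9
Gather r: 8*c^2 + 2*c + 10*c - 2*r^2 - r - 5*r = 8*c^2 + 12*c - 2*r^2 - 6*r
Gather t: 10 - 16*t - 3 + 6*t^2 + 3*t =6*t^2 - 13*t + 7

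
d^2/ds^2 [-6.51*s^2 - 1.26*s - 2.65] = -13.0200000000000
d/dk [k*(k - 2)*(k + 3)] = 3*k^2 + 2*k - 6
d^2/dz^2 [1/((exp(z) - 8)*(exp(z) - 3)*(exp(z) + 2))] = (9*exp(5*z) - 99*exp(4*z) + 328*exp(3*z) - 486*exp(2*z) + 1732*exp(z) - 96)*exp(z)/(exp(9*z) - 27*exp(8*z) + 249*exp(7*z) - 693*exp(6*z) - 2094*exp(5*z) + 12132*exp(4*z) + 1736*exp(3*z) - 61632*exp(2*z) + 13824*exp(z) + 110592)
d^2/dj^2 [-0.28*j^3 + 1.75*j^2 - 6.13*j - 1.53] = 3.5 - 1.68*j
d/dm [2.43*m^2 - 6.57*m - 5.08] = 4.86*m - 6.57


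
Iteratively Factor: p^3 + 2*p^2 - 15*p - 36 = (p + 3)*(p^2 - p - 12) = (p + 3)^2*(p - 4)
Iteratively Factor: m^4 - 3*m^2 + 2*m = (m + 2)*(m^3 - 2*m^2 + m) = (m - 1)*(m + 2)*(m^2 - m) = m*(m - 1)*(m + 2)*(m - 1)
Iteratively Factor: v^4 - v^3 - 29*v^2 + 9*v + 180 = (v - 3)*(v^3 + 2*v^2 - 23*v - 60) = (v - 5)*(v - 3)*(v^2 + 7*v + 12) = (v - 5)*(v - 3)*(v + 3)*(v + 4)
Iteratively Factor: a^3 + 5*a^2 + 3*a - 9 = (a - 1)*(a^2 + 6*a + 9) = (a - 1)*(a + 3)*(a + 3)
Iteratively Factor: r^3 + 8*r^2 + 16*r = (r)*(r^2 + 8*r + 16) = r*(r + 4)*(r + 4)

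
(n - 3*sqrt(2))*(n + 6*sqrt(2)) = n^2 + 3*sqrt(2)*n - 36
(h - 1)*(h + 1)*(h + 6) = h^3 + 6*h^2 - h - 6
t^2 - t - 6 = (t - 3)*(t + 2)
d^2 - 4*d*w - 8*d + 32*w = (d - 8)*(d - 4*w)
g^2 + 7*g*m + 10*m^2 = (g + 2*m)*(g + 5*m)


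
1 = 1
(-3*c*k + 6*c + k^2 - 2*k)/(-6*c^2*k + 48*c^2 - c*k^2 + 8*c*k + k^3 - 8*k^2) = (k - 2)/(2*c*k - 16*c + k^2 - 8*k)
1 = 1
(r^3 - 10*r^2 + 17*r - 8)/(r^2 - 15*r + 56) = (r^2 - 2*r + 1)/(r - 7)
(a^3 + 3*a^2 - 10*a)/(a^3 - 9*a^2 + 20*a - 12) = a*(a + 5)/(a^2 - 7*a + 6)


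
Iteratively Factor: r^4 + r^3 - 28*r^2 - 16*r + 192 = (r - 3)*(r^3 + 4*r^2 - 16*r - 64) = (r - 3)*(r + 4)*(r^2 - 16) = (r - 3)*(r + 4)^2*(r - 4)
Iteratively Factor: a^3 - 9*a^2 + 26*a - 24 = (a - 3)*(a^2 - 6*a + 8) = (a - 4)*(a - 3)*(a - 2)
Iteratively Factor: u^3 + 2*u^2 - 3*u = (u - 1)*(u^2 + 3*u) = u*(u - 1)*(u + 3)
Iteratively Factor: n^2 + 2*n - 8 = (n + 4)*(n - 2)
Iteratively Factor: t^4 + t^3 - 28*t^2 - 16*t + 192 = (t - 3)*(t^3 + 4*t^2 - 16*t - 64) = (t - 3)*(t + 4)*(t^2 - 16) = (t - 4)*(t - 3)*(t + 4)*(t + 4)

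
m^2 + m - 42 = (m - 6)*(m + 7)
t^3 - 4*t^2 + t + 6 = (t - 3)*(t - 2)*(t + 1)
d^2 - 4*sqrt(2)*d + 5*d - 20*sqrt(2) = (d + 5)*(d - 4*sqrt(2))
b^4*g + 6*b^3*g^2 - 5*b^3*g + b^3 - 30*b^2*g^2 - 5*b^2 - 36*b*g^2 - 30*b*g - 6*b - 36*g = (b - 6)*(b + 1)*(b + 6*g)*(b*g + 1)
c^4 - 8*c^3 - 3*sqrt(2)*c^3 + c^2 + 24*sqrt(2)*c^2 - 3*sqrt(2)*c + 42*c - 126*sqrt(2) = (c - 7)*(c - 3)*(c + 2)*(c - 3*sqrt(2))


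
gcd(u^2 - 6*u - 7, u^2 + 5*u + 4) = u + 1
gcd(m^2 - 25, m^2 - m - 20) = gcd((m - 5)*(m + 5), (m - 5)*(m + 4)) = m - 5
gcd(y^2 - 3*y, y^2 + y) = y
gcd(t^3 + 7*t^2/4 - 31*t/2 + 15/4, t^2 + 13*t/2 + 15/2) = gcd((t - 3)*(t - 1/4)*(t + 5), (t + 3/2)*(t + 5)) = t + 5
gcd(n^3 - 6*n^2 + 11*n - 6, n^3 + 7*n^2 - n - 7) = n - 1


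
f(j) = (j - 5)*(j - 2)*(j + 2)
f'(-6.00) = 164.00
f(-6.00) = -352.00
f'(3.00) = -7.00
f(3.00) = -10.00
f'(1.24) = -11.79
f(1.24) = 9.26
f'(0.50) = -8.25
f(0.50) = 16.88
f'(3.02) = -6.84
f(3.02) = -10.14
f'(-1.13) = 11.13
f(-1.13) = 16.69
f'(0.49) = -8.18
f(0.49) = 16.96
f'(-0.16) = -2.32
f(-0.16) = 20.51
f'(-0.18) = -2.10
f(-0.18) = 20.55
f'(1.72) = -12.32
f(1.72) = 3.42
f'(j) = (j - 5)*(j - 2) + (j - 5)*(j + 2) + (j - 2)*(j + 2)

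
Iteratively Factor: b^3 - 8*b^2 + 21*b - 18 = (b - 2)*(b^2 - 6*b + 9) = (b - 3)*(b - 2)*(b - 3)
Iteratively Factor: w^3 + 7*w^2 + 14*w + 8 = (w + 4)*(w^2 + 3*w + 2) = (w + 1)*(w + 4)*(w + 2)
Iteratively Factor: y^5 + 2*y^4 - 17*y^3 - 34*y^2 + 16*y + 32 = (y - 1)*(y^4 + 3*y^3 - 14*y^2 - 48*y - 32) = (y - 1)*(y + 4)*(y^3 - y^2 - 10*y - 8) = (y - 1)*(y + 1)*(y + 4)*(y^2 - 2*y - 8) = (y - 1)*(y + 1)*(y + 2)*(y + 4)*(y - 4)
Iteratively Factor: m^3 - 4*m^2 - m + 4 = (m - 1)*(m^2 - 3*m - 4) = (m - 4)*(m - 1)*(m + 1)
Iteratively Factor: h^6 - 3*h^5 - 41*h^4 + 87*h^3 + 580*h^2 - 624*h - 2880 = (h - 4)*(h^5 + h^4 - 37*h^3 - 61*h^2 + 336*h + 720) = (h - 4)*(h + 3)*(h^4 - 2*h^3 - 31*h^2 + 32*h + 240) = (h - 4)^2*(h + 3)*(h^3 + 2*h^2 - 23*h - 60) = (h - 4)^2*(h + 3)*(h + 4)*(h^2 - 2*h - 15) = (h - 4)^2*(h + 3)^2*(h + 4)*(h - 5)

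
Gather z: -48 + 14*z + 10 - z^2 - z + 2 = -z^2 + 13*z - 36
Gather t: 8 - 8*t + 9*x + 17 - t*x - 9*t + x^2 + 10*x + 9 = t*(-x - 17) + x^2 + 19*x + 34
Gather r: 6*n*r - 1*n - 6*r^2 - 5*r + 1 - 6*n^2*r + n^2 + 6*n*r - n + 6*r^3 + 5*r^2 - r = n^2 - 2*n + 6*r^3 - r^2 + r*(-6*n^2 + 12*n - 6) + 1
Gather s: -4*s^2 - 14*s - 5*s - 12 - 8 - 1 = -4*s^2 - 19*s - 21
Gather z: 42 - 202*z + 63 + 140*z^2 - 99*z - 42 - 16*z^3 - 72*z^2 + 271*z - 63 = -16*z^3 + 68*z^2 - 30*z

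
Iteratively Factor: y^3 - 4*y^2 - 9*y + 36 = (y - 3)*(y^2 - y - 12) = (y - 4)*(y - 3)*(y + 3)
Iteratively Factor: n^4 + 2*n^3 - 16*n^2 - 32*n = (n + 2)*(n^3 - 16*n) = (n + 2)*(n + 4)*(n^2 - 4*n) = n*(n + 2)*(n + 4)*(n - 4)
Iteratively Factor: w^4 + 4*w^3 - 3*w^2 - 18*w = (w + 3)*(w^3 + w^2 - 6*w) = w*(w + 3)*(w^2 + w - 6) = w*(w + 3)^2*(w - 2)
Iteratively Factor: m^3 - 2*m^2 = (m)*(m^2 - 2*m) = m*(m - 2)*(m)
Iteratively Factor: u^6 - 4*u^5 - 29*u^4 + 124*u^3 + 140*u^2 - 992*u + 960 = (u - 5)*(u^5 + u^4 - 24*u^3 + 4*u^2 + 160*u - 192) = (u - 5)*(u - 3)*(u^4 + 4*u^3 - 12*u^2 - 32*u + 64) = (u - 5)*(u - 3)*(u + 4)*(u^3 - 12*u + 16) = (u - 5)*(u - 3)*(u - 2)*(u + 4)*(u^2 + 2*u - 8) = (u - 5)*(u - 3)*(u - 2)*(u + 4)^2*(u - 2)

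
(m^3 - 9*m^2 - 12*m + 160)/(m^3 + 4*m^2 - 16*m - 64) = (m^2 - 13*m + 40)/(m^2 - 16)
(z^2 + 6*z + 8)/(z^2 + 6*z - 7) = (z^2 + 6*z + 8)/(z^2 + 6*z - 7)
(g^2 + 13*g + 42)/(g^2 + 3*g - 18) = (g + 7)/(g - 3)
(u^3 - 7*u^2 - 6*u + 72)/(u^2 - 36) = (u^2 - u - 12)/(u + 6)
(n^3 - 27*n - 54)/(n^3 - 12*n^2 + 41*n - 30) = (n^2 + 6*n + 9)/(n^2 - 6*n + 5)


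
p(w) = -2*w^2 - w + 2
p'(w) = -4*w - 1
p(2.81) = -16.60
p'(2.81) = -12.24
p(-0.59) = 1.89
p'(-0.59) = 1.36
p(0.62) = 0.61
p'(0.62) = -3.48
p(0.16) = 1.79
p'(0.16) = -1.64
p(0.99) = -0.95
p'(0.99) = -4.96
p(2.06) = -8.55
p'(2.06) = -9.24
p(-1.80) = -2.68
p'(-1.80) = 6.20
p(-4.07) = -27.06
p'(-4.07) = 15.28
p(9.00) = -169.00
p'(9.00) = -37.00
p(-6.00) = -64.00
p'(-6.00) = 23.00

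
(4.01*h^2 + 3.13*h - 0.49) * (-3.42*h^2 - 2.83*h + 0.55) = -13.7142*h^4 - 22.0529*h^3 - 4.9766*h^2 + 3.1082*h - 0.2695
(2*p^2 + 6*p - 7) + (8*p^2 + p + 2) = 10*p^2 + 7*p - 5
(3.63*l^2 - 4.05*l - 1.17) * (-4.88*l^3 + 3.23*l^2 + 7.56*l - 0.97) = -17.7144*l^5 + 31.4889*l^4 + 20.0709*l^3 - 37.9182*l^2 - 4.9167*l + 1.1349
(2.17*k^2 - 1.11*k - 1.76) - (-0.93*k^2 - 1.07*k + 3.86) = 3.1*k^2 - 0.04*k - 5.62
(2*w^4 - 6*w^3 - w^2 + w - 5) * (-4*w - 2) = -8*w^5 + 20*w^4 + 16*w^3 - 2*w^2 + 18*w + 10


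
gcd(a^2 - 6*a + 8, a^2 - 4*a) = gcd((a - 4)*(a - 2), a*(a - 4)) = a - 4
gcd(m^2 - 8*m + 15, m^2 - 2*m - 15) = m - 5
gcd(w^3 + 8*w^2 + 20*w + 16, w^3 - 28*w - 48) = w^2 + 6*w + 8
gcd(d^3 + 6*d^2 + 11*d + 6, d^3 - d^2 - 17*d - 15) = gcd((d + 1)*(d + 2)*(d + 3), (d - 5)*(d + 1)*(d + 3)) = d^2 + 4*d + 3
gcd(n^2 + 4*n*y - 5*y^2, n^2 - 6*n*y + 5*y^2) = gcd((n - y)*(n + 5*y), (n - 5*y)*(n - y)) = -n + y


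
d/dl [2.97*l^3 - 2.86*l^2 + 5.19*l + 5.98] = 8.91*l^2 - 5.72*l + 5.19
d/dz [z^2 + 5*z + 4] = 2*z + 5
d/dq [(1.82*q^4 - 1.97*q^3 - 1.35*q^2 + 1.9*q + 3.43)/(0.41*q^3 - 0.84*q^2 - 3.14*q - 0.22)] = (0.7462*q^6 - 3.0576*q^5 - 14.9361*q^4 + 9.212*q^3 + 2.9163*q^2 + 6.3564*q + 10.3522)/(0.1681*q^6 - 0.6888*q^5 - 1.8692*q^4 + 5.0948*q^3 + 10.2292*q^2 + 1.3816*q + 0.0484)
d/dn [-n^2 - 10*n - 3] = -2*n - 10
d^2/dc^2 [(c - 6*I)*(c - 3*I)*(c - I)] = 6*c - 20*I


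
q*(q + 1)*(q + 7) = q^3 + 8*q^2 + 7*q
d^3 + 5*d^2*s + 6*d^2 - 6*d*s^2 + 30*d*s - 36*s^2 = (d + 6)*(d - s)*(d + 6*s)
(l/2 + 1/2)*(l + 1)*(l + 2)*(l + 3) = l^4/2 + 7*l^3/2 + 17*l^2/2 + 17*l/2 + 3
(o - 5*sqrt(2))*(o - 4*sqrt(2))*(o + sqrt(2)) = o^3 - 8*sqrt(2)*o^2 + 22*o + 40*sqrt(2)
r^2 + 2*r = r*(r + 2)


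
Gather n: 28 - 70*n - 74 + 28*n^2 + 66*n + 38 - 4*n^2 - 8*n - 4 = 24*n^2 - 12*n - 12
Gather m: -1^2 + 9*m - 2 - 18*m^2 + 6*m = -18*m^2 + 15*m - 3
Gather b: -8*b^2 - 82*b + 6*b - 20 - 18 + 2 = -8*b^2 - 76*b - 36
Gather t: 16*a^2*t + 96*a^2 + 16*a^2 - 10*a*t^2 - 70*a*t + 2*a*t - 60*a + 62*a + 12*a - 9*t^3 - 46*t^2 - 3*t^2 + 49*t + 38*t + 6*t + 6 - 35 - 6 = 112*a^2 + 14*a - 9*t^3 + t^2*(-10*a - 49) + t*(16*a^2 - 68*a + 93) - 35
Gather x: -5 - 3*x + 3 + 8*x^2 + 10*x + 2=8*x^2 + 7*x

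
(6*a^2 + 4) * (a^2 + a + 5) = 6*a^4 + 6*a^3 + 34*a^2 + 4*a + 20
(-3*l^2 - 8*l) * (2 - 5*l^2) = 15*l^4 + 40*l^3 - 6*l^2 - 16*l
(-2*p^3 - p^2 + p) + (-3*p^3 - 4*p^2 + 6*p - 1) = -5*p^3 - 5*p^2 + 7*p - 1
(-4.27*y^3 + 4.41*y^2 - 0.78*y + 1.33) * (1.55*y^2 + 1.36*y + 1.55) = -6.6185*y^5 + 1.0283*y^4 - 1.8299*y^3 + 7.8362*y^2 + 0.5998*y + 2.0615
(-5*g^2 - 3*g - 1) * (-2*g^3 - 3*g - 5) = 10*g^5 + 6*g^4 + 17*g^3 + 34*g^2 + 18*g + 5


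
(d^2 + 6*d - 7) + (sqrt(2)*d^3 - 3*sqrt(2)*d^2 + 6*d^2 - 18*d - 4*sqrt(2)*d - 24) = sqrt(2)*d^3 - 3*sqrt(2)*d^2 + 7*d^2 - 12*d - 4*sqrt(2)*d - 31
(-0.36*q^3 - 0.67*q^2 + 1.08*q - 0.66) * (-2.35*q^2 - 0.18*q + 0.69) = 0.846*q^5 + 1.6393*q^4 - 2.6658*q^3 + 0.8943*q^2 + 0.864*q - 0.4554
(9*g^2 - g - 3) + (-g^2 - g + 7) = 8*g^2 - 2*g + 4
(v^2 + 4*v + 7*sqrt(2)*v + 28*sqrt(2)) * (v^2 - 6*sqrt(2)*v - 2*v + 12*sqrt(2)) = v^4 + sqrt(2)*v^3 + 2*v^3 - 92*v^2 + 2*sqrt(2)*v^2 - 168*v - 8*sqrt(2)*v + 672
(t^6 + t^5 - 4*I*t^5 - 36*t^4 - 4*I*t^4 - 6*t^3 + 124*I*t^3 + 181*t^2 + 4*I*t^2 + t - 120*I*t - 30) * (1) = t^6 + t^5 - 4*I*t^5 - 36*t^4 - 4*I*t^4 - 6*t^3 + 124*I*t^3 + 181*t^2 + 4*I*t^2 + t - 120*I*t - 30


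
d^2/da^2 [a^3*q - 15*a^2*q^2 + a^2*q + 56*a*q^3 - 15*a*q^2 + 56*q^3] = 2*q*(3*a - 15*q + 1)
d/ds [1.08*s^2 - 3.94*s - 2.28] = 2.16*s - 3.94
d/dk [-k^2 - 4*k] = -2*k - 4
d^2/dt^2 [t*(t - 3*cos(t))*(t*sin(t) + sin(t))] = -t^3*sin(t) - t^2*sin(t) + 6*t^2*sin(2*t) + 6*t^2*cos(t) + 6*t*sin(t) + 6*t*sin(2*t) + 4*t*cos(t) - 12*t*cos(2*t) + 2*sin(t) - 3*sqrt(2)*sin(2*t + pi/4) - 3*cos(2*t)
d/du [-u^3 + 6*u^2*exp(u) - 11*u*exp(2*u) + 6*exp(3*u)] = 6*u^2*exp(u) - 3*u^2 - 22*u*exp(2*u) + 12*u*exp(u) + 18*exp(3*u) - 11*exp(2*u)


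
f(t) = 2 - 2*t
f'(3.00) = -2.00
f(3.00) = -4.00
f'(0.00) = -2.00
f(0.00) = 2.00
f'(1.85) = -2.00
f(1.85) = -1.70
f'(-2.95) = -2.00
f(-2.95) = 7.90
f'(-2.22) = -2.00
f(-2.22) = 6.44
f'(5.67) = -2.00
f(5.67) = -9.34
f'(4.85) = -2.00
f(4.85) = -7.70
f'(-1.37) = -2.00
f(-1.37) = 4.74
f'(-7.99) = -2.00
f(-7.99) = 17.98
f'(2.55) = -2.00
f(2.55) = -3.10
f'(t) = -2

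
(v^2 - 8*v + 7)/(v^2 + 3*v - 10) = (v^2 - 8*v + 7)/(v^2 + 3*v - 10)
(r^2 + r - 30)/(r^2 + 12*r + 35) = (r^2 + r - 30)/(r^2 + 12*r + 35)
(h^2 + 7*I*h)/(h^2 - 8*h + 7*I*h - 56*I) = h/(h - 8)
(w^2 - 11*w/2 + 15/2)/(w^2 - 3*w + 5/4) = 2*(w - 3)/(2*w - 1)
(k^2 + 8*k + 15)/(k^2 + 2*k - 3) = (k + 5)/(k - 1)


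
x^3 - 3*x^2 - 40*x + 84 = (x - 7)*(x - 2)*(x + 6)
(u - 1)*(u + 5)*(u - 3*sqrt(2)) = u^3 - 3*sqrt(2)*u^2 + 4*u^2 - 12*sqrt(2)*u - 5*u + 15*sqrt(2)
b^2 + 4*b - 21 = (b - 3)*(b + 7)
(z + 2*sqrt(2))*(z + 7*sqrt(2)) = z^2 + 9*sqrt(2)*z + 28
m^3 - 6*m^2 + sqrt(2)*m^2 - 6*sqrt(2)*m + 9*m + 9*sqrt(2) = (m - 3)^2*(m + sqrt(2))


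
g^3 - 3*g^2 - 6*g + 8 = (g - 4)*(g - 1)*(g + 2)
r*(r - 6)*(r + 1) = r^3 - 5*r^2 - 6*r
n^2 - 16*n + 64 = (n - 8)^2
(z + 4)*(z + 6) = z^2 + 10*z + 24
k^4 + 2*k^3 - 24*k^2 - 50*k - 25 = (k - 5)*(k + 1)^2*(k + 5)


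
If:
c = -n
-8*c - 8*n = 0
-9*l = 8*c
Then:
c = -n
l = 8*n/9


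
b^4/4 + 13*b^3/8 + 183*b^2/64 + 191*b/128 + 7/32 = (b/4 + 1)*(b + 1/4)*(b + 1/2)*(b + 7/4)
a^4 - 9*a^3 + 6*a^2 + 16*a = a*(a - 8)*(a - 2)*(a + 1)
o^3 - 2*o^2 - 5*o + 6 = (o - 3)*(o - 1)*(o + 2)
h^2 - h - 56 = (h - 8)*(h + 7)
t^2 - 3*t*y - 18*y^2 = (t - 6*y)*(t + 3*y)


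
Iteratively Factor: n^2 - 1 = (n - 1)*(n + 1)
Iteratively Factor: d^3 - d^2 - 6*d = (d)*(d^2 - d - 6) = d*(d - 3)*(d + 2)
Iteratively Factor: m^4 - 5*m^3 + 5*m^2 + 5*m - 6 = (m - 2)*(m^3 - 3*m^2 - m + 3) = (m - 3)*(m - 2)*(m^2 - 1) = (m - 3)*(m - 2)*(m - 1)*(m + 1)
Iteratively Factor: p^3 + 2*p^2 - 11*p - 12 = (p + 1)*(p^2 + p - 12) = (p + 1)*(p + 4)*(p - 3)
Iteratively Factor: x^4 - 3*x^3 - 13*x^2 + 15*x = (x - 1)*(x^3 - 2*x^2 - 15*x) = (x - 1)*(x + 3)*(x^2 - 5*x) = x*(x - 1)*(x + 3)*(x - 5)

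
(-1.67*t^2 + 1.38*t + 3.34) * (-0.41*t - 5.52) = 0.6847*t^3 + 8.6526*t^2 - 8.987*t - 18.4368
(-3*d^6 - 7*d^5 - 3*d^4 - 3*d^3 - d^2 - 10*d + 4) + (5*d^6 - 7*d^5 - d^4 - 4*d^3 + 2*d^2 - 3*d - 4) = 2*d^6 - 14*d^5 - 4*d^4 - 7*d^3 + d^2 - 13*d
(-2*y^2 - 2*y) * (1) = -2*y^2 - 2*y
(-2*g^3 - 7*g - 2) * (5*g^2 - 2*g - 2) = -10*g^5 + 4*g^4 - 31*g^3 + 4*g^2 + 18*g + 4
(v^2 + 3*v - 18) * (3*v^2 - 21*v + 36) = 3*v^4 - 12*v^3 - 81*v^2 + 486*v - 648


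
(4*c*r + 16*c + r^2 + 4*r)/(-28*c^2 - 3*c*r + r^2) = (r + 4)/(-7*c + r)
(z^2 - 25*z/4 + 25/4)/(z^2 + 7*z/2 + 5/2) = (4*z^2 - 25*z + 25)/(2*(2*z^2 + 7*z + 5))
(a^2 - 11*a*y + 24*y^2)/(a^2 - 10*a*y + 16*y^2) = (-a + 3*y)/(-a + 2*y)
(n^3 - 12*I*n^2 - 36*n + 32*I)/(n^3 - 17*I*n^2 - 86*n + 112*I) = (n - 2*I)/(n - 7*I)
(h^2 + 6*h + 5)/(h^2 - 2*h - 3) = (h + 5)/(h - 3)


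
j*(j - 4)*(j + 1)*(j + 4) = j^4 + j^3 - 16*j^2 - 16*j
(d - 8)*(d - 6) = d^2 - 14*d + 48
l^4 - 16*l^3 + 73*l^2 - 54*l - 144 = (l - 8)*(l - 6)*(l - 3)*(l + 1)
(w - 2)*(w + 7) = w^2 + 5*w - 14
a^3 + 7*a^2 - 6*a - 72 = (a - 3)*(a + 4)*(a + 6)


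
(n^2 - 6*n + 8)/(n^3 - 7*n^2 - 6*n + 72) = (n - 2)/(n^2 - 3*n - 18)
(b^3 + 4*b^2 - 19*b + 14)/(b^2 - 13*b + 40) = (b^3 + 4*b^2 - 19*b + 14)/(b^2 - 13*b + 40)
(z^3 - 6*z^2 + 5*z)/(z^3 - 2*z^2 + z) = (z - 5)/(z - 1)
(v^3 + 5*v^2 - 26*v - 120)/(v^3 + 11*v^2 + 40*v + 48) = (v^2 + v - 30)/(v^2 + 7*v + 12)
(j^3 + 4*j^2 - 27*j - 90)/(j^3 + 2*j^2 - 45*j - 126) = (j - 5)/(j - 7)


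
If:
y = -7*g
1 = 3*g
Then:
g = 1/3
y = -7/3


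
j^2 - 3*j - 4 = (j - 4)*(j + 1)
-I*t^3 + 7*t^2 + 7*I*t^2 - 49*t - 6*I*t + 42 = (t - 6)*(t + 7*I)*(-I*t + I)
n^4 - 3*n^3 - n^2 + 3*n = n*(n - 3)*(n - 1)*(n + 1)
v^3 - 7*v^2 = v^2*(v - 7)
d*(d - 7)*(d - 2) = d^3 - 9*d^2 + 14*d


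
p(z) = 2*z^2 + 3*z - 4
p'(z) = 4*z + 3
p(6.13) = 89.54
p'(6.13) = 27.52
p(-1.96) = -2.20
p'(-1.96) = -4.84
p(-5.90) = 47.92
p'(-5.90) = -20.60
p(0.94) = 0.59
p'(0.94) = 6.76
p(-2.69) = 2.40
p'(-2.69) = -7.76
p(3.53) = 31.51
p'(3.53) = 17.12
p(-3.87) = 14.34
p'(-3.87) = -12.48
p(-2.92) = 4.29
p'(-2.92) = -8.68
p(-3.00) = 5.00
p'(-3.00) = -9.00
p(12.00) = 320.00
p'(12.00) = 51.00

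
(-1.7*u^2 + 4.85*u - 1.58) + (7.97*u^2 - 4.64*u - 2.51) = 6.27*u^2 + 0.21*u - 4.09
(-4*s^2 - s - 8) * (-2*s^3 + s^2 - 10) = 8*s^5 - 2*s^4 + 15*s^3 + 32*s^2 + 10*s + 80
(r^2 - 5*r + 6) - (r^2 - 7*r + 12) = 2*r - 6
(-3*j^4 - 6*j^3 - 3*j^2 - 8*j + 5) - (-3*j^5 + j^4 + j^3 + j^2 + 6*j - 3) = 3*j^5 - 4*j^4 - 7*j^3 - 4*j^2 - 14*j + 8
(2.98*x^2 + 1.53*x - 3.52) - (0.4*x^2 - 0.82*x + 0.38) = 2.58*x^2 + 2.35*x - 3.9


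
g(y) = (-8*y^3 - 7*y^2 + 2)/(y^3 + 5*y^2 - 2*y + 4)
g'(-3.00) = -5.23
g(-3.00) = 5.54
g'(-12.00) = -0.78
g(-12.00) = -13.08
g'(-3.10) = -5.69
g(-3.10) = 6.08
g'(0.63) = -3.07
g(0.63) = -0.56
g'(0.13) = -0.50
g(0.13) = 0.49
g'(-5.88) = -225.71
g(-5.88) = -94.53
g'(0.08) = -0.18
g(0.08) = 0.50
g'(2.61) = -0.69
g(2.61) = -3.71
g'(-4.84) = -77.13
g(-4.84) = 42.75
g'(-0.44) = 0.50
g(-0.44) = 0.23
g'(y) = (-24*y^2 - 14*y)/(y^3 + 5*y^2 - 2*y + 4) + (-3*y^2 - 10*y + 2)*(-8*y^3 - 7*y^2 + 2)/(y^3 + 5*y^2 - 2*y + 4)^2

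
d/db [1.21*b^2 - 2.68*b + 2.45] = 2.42*b - 2.68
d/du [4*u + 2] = 4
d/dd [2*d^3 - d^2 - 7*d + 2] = 6*d^2 - 2*d - 7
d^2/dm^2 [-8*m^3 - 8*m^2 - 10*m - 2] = -48*m - 16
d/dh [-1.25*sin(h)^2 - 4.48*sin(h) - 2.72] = -(2.5*sin(h) + 4.48)*cos(h)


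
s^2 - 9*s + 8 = (s - 8)*(s - 1)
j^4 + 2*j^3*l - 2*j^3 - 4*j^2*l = j^2*(j - 2)*(j + 2*l)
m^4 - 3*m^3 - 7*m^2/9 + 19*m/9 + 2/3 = (m - 3)*(m - 1)*(m + 1/3)*(m + 2/3)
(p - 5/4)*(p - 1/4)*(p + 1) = p^3 - p^2/2 - 19*p/16 + 5/16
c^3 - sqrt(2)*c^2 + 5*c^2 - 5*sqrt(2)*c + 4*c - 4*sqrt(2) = (c + 1)*(c + 4)*(c - sqrt(2))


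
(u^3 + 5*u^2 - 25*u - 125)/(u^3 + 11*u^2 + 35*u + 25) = (u - 5)/(u + 1)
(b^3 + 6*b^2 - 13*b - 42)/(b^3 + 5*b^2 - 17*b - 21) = (b + 2)/(b + 1)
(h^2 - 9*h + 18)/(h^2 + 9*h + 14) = (h^2 - 9*h + 18)/(h^2 + 9*h + 14)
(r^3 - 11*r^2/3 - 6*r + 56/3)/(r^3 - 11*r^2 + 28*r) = (3*r^2 + r - 14)/(3*r*(r - 7))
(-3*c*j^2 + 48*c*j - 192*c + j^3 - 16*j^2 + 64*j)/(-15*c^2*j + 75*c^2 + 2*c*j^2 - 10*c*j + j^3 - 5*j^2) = (j^2 - 16*j + 64)/(5*c*j - 25*c + j^2 - 5*j)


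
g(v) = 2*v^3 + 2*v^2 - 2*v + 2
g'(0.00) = -2.00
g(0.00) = 2.00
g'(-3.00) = 40.00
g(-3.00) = -28.00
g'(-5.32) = 146.53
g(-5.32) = -231.89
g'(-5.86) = 180.60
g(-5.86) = -320.06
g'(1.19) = 11.26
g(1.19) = 5.82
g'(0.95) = 7.22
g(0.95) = 3.62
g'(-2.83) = 34.73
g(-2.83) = -21.65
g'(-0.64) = -2.10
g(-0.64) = 3.57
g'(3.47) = 84.13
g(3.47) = 102.71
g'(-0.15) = -2.46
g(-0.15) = 2.34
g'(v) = 6*v^2 + 4*v - 2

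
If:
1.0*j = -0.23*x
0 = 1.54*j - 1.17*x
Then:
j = 0.00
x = 0.00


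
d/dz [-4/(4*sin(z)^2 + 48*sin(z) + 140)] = 2*(sin(z) + 6)*cos(z)/(sin(z)^2 + 12*sin(z) + 35)^2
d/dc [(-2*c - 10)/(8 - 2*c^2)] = (c^2 - 2*c*(c + 5) - 4)/(c^2 - 4)^2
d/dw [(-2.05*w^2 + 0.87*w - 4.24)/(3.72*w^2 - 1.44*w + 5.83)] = (-0.2844*w^2 + 7.6426*w - 1.0335)/(13.8384*w^4 - 10.7136*w^3 + 45.4488*w^2 - 16.7904*w + 33.9889)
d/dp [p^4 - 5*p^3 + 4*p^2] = p*(4*p^2 - 15*p + 8)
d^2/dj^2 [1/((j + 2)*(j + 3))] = 2*((j + 2)^2 + (j + 2)*(j + 3) + (j + 3)^2)/((j + 2)^3*(j + 3)^3)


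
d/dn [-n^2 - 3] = -2*n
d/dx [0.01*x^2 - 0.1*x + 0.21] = 0.02*x - 0.1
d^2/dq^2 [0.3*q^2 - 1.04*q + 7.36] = 0.600000000000000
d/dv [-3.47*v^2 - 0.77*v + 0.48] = -6.94*v - 0.77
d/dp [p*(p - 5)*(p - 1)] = 3*p^2 - 12*p + 5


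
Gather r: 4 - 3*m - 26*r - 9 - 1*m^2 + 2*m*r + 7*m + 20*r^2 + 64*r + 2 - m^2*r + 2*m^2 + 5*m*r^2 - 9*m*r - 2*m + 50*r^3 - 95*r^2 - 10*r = m^2 + 2*m + 50*r^3 + r^2*(5*m - 75) + r*(-m^2 - 7*m + 28) - 3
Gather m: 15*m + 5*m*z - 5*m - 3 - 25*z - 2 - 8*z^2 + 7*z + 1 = m*(5*z + 10) - 8*z^2 - 18*z - 4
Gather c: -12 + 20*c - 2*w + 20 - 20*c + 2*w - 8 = 0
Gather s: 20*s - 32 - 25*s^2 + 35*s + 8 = -25*s^2 + 55*s - 24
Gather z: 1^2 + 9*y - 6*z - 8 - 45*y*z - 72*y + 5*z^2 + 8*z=-63*y + 5*z^2 + z*(2 - 45*y) - 7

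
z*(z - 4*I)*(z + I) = z^3 - 3*I*z^2 + 4*z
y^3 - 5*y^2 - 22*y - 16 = (y - 8)*(y + 1)*(y + 2)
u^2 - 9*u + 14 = (u - 7)*(u - 2)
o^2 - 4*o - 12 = (o - 6)*(o + 2)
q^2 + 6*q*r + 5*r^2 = (q + r)*(q + 5*r)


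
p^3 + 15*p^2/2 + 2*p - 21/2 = (p - 1)*(p + 3/2)*(p + 7)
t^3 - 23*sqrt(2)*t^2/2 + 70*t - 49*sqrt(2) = (t - 7*sqrt(2))*(t - 7*sqrt(2)/2)*(t - sqrt(2))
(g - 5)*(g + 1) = g^2 - 4*g - 5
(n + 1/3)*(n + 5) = n^2 + 16*n/3 + 5/3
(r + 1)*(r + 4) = r^2 + 5*r + 4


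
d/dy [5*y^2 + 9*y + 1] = 10*y + 9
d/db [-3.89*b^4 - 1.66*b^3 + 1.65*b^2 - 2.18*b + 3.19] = -15.56*b^3 - 4.98*b^2 + 3.3*b - 2.18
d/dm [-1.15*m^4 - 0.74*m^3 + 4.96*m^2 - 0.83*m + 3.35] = -4.6*m^3 - 2.22*m^2 + 9.92*m - 0.83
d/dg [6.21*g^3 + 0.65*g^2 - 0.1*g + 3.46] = 18.63*g^2 + 1.3*g - 0.1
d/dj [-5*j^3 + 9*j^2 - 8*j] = -15*j^2 + 18*j - 8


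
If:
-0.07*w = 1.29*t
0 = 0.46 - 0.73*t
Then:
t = 0.63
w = -11.61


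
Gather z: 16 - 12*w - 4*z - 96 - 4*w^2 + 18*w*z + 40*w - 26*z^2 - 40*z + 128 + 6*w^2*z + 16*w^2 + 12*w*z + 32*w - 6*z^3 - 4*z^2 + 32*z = 12*w^2 + 60*w - 6*z^3 - 30*z^2 + z*(6*w^2 + 30*w - 12) + 48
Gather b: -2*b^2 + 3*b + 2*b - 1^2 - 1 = -2*b^2 + 5*b - 2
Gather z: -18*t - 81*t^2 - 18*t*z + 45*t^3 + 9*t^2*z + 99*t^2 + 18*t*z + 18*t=45*t^3 + 9*t^2*z + 18*t^2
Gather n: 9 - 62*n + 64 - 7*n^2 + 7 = -7*n^2 - 62*n + 80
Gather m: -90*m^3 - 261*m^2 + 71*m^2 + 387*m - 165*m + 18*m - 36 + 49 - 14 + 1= -90*m^3 - 190*m^2 + 240*m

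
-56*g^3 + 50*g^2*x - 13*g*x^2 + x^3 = (-7*g + x)*(-4*g + x)*(-2*g + x)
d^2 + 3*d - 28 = (d - 4)*(d + 7)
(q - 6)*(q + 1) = q^2 - 5*q - 6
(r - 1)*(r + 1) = r^2 - 1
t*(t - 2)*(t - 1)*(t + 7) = t^4 + 4*t^3 - 19*t^2 + 14*t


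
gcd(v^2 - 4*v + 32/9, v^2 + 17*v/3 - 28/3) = v - 4/3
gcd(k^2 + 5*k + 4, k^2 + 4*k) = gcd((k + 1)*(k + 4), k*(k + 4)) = k + 4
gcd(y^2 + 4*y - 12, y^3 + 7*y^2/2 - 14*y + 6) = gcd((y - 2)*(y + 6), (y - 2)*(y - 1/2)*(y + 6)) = y^2 + 4*y - 12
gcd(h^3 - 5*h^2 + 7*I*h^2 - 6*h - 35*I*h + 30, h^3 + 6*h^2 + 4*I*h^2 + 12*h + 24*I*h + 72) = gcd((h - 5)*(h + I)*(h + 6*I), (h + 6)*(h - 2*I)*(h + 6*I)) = h + 6*I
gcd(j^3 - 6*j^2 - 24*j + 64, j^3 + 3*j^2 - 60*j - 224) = j^2 - 4*j - 32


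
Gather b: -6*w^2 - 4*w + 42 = -6*w^2 - 4*w + 42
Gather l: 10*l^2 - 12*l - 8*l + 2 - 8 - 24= 10*l^2 - 20*l - 30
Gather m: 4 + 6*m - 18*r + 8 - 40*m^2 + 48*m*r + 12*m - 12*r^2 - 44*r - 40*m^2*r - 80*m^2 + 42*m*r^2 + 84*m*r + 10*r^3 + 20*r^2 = m^2*(-40*r - 120) + m*(42*r^2 + 132*r + 18) + 10*r^3 + 8*r^2 - 62*r + 12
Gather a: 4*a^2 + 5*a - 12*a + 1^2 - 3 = 4*a^2 - 7*a - 2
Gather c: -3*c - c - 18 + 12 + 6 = -4*c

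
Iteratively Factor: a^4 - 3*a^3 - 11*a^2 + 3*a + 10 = (a - 5)*(a^3 + 2*a^2 - a - 2) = (a - 5)*(a + 1)*(a^2 + a - 2) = (a - 5)*(a - 1)*(a + 1)*(a + 2)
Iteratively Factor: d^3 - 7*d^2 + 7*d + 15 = (d - 5)*(d^2 - 2*d - 3) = (d - 5)*(d + 1)*(d - 3)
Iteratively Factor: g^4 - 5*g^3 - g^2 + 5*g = (g - 1)*(g^3 - 4*g^2 - 5*g) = g*(g - 1)*(g^2 - 4*g - 5) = g*(g - 5)*(g - 1)*(g + 1)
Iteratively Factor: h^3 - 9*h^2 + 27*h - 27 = (h - 3)*(h^2 - 6*h + 9) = (h - 3)^2*(h - 3)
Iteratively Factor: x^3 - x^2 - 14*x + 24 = (x + 4)*(x^2 - 5*x + 6) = (x - 3)*(x + 4)*(x - 2)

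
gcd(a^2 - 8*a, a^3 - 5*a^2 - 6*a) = a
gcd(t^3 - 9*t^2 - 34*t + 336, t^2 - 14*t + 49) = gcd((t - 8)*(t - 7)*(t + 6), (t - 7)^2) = t - 7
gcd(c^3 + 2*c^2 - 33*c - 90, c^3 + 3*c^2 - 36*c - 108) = c^2 - 3*c - 18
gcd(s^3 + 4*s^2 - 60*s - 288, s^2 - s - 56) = s - 8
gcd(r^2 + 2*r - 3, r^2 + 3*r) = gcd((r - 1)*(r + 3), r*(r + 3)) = r + 3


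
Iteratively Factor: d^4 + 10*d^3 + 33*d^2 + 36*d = (d + 3)*(d^3 + 7*d^2 + 12*d) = (d + 3)*(d + 4)*(d^2 + 3*d) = (d + 3)^2*(d + 4)*(d)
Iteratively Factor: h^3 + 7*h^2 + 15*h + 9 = (h + 3)*(h^2 + 4*h + 3) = (h + 1)*(h + 3)*(h + 3)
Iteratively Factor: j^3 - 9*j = (j - 3)*(j^2 + 3*j) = j*(j - 3)*(j + 3)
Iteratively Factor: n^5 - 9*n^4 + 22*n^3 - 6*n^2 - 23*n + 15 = (n - 5)*(n^4 - 4*n^3 + 2*n^2 + 4*n - 3) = (n - 5)*(n - 3)*(n^3 - n^2 - n + 1) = (n - 5)*(n - 3)*(n - 1)*(n^2 - 1) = (n - 5)*(n - 3)*(n - 1)*(n + 1)*(n - 1)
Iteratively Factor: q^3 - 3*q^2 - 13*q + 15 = (q - 1)*(q^2 - 2*q - 15) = (q - 5)*(q - 1)*(q + 3)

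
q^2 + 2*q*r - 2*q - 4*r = (q - 2)*(q + 2*r)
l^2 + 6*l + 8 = (l + 2)*(l + 4)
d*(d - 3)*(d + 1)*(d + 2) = d^4 - 7*d^2 - 6*d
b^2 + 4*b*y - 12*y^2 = (b - 2*y)*(b + 6*y)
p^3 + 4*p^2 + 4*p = p*(p + 2)^2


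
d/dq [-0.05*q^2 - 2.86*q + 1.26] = -0.1*q - 2.86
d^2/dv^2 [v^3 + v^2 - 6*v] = 6*v + 2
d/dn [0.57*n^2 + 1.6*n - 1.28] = 1.14*n + 1.6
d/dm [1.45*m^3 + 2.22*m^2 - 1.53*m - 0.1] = 4.35*m^2 + 4.44*m - 1.53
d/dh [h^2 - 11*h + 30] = 2*h - 11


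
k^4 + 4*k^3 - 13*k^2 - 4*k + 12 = (k - 2)*(k - 1)*(k + 1)*(k + 6)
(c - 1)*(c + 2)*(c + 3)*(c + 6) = c^4 + 10*c^3 + 25*c^2 - 36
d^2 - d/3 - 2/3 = (d - 1)*(d + 2/3)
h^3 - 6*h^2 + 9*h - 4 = (h - 4)*(h - 1)^2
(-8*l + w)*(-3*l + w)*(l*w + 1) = 24*l^3*w - 11*l^2*w^2 + 24*l^2 + l*w^3 - 11*l*w + w^2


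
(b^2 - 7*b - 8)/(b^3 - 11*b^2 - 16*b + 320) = (b + 1)/(b^2 - 3*b - 40)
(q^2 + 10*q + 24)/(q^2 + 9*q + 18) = (q + 4)/(q + 3)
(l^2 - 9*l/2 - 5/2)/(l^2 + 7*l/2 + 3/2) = (l - 5)/(l + 3)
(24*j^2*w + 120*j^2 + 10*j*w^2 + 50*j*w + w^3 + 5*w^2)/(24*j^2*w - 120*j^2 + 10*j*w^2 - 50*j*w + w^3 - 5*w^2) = (w + 5)/(w - 5)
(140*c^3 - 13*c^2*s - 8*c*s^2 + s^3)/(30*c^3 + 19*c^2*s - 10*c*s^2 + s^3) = (-28*c^2 - 3*c*s + s^2)/(-6*c^2 - 5*c*s + s^2)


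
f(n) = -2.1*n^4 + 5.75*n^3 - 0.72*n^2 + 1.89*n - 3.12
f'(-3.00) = 388.26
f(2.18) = 9.72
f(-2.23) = -126.61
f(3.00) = -18.78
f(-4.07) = -986.63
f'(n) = -8.4*n^3 + 17.25*n^2 - 1.44*n + 1.89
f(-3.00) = -340.62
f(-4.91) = -1930.91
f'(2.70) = -41.58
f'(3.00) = -73.98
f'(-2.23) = 184.04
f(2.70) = -1.69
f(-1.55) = -41.31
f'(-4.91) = 1419.14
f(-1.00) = -13.58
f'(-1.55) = 76.85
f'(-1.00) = 28.98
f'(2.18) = -6.30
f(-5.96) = -3907.03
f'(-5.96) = 2401.57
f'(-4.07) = 859.82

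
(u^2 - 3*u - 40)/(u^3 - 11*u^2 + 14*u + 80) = (u + 5)/(u^2 - 3*u - 10)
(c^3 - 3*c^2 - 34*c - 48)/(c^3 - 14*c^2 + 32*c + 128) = (c + 3)/(c - 8)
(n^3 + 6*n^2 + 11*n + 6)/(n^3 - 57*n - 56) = (n^2 + 5*n + 6)/(n^2 - n - 56)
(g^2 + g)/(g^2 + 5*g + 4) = g/(g + 4)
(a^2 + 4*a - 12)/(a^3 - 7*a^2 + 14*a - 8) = (a + 6)/(a^2 - 5*a + 4)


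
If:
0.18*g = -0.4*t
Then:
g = -2.22222222222222*t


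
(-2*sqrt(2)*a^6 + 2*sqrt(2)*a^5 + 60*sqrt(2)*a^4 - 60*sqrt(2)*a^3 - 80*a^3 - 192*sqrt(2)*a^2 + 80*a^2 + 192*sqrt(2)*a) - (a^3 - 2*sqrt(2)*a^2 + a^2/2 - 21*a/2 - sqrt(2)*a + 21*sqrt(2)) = -2*sqrt(2)*a^6 + 2*sqrt(2)*a^5 + 60*sqrt(2)*a^4 - 60*sqrt(2)*a^3 - 81*a^3 - 190*sqrt(2)*a^2 + 159*a^2/2 + 21*a/2 + 193*sqrt(2)*a - 21*sqrt(2)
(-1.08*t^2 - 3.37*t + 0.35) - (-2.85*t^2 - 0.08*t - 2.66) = 1.77*t^2 - 3.29*t + 3.01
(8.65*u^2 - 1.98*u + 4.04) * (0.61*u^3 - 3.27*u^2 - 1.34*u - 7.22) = 5.2765*u^5 - 29.4933*u^4 - 2.652*u^3 - 73.0106*u^2 + 8.882*u - 29.1688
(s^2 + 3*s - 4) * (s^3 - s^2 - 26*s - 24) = s^5 + 2*s^4 - 33*s^3 - 98*s^2 + 32*s + 96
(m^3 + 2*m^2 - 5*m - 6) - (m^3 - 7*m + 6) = 2*m^2 + 2*m - 12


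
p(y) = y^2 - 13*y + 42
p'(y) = 2*y - 13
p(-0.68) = 51.30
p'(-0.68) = -14.36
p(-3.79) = 105.63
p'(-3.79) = -20.58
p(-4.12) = 112.53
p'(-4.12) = -21.24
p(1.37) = 26.07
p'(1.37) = -10.26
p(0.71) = 33.27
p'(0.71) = -11.58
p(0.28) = 38.44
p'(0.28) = -12.44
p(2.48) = 15.91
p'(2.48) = -8.04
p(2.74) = 13.89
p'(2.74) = -7.52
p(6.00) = 0.00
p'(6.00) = -1.00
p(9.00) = 6.00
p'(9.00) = 5.00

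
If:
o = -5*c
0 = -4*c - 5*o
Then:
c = 0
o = 0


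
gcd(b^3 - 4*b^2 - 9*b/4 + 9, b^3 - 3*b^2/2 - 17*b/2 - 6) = b^2 - 5*b/2 - 6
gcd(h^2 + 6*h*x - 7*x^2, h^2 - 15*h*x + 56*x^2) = 1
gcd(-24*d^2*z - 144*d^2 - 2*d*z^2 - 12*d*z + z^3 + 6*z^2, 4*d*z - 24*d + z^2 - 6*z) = 4*d + z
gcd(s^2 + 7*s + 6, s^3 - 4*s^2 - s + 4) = s + 1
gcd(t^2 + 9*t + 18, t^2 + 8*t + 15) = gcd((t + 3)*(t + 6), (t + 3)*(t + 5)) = t + 3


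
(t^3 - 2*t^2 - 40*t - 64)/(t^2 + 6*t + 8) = t - 8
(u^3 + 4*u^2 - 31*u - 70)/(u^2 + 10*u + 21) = (u^2 - 3*u - 10)/(u + 3)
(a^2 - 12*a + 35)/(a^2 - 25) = (a - 7)/(a + 5)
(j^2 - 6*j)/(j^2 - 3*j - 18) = j/(j + 3)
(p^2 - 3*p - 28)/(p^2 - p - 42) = (p + 4)/(p + 6)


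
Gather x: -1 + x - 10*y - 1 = x - 10*y - 2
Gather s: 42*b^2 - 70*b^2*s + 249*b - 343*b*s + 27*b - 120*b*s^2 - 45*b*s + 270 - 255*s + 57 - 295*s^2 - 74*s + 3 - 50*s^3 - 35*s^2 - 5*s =42*b^2 + 276*b - 50*s^3 + s^2*(-120*b - 330) + s*(-70*b^2 - 388*b - 334) + 330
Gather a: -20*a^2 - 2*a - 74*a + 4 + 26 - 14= -20*a^2 - 76*a + 16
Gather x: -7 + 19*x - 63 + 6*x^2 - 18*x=6*x^2 + x - 70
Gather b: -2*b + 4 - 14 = -2*b - 10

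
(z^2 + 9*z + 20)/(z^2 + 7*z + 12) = (z + 5)/(z + 3)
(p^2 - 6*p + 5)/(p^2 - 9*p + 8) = (p - 5)/(p - 8)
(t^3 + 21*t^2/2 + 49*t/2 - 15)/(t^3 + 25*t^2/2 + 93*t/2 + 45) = (2*t - 1)/(2*t + 3)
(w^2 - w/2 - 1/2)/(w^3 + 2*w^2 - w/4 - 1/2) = 2*(w - 1)/(2*w^2 + 3*w - 2)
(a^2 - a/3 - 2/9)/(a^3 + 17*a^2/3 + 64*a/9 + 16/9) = (3*a - 2)/(3*a^2 + 16*a + 16)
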